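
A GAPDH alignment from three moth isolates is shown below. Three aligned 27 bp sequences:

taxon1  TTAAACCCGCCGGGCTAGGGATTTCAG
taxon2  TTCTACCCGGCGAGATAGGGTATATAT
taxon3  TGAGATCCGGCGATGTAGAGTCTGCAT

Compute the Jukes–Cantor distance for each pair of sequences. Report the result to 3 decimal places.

taxon1–taxon2: 10/27 sites differ → p ≈ 0.37037, d = −0.75 ln(1 − 0.493827) = 0.510658 ≈ 0.511.
taxon1–taxon3: 12/27 sites differ → p ≈ 0.444444, d = −0.75 ln(1 − 0.592592) = 0.673455 ≈ 0.673.
taxon2–taxon3: 10/27 sites differ → p ≈ 0.37037, d = −0.75 ln(1 − 0.493827) = 0.510658 ≈ 0.511.

d(taxon1,taxon2) = 0.511, d(taxon1,taxon3) = 0.673, d(taxon2,taxon3) = 0.511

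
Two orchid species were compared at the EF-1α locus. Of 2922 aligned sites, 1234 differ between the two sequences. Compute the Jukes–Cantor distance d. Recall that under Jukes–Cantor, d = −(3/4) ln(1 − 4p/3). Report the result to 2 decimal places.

p = 1234/2922 ≈ 0.422313.
d = −(3/4) ln(1 − 4p/3) = −0.75 ln(1 − 0.563084) = −0.75 ln(0.436916)
  = −0.75 × (-0.828014) = 0.621011 substitutions/site.

0.62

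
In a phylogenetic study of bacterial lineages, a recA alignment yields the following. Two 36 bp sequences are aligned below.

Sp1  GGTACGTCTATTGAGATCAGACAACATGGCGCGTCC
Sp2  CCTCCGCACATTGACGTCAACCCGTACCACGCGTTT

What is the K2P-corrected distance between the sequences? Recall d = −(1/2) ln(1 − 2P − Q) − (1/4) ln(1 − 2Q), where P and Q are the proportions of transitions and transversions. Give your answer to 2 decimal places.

Of 36 sites, 10 differences are transitions and 8 are transversions, so P = 10/36 ≈ 0.277778 and Q = 8/36 ≈ 0.222222.
Under the Kimura two-parameter model, d = −½ ln(1 − 2P − Q) − ¼ ln(1 − 2Q).
1 − 2P − Q = 0.222222, giving −½ ln(0.222222) = 0.752039.
1 − 2Q = 0.555556, giving −¼ ln(0.555556) = 0.146946.
d = 0.752039 + 0.146946 = 0.898985.

0.90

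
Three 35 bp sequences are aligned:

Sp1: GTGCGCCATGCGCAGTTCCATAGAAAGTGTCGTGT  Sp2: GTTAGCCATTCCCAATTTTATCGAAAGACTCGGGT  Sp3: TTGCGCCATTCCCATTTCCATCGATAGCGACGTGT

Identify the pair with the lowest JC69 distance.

Sp1 and Sp3

Sp1–Sp2: 11/35 differ, p = 0.314, d = 0.407.
Sp1–Sp3: 8/35 differ, p = 0.229, d = 0.273.
Sp2–Sp3: 11/35 differ, p = 0.314, d = 0.407.
The smallest distance is between Sp1 and Sp3.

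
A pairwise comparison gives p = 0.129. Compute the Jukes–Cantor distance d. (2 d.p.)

d = −(3/4) ln(1 − 4p/3) = −0.75 ln(1 − 0.172) = −0.75 ln(0.828)
  = −0.75 × (-0.188742) = 0.141557 substitutions/site.

0.14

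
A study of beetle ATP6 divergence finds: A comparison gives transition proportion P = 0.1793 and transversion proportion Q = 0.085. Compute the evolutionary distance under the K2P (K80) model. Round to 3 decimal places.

Under the Kimura two-parameter model, d = −½ ln(1 − 2P − Q) − ¼ ln(1 − 2Q).
1 − 2P − Q = 0.5564, giving −½ ln(0.5564) = 0.293134.
1 − 2Q = 0.83, giving −¼ ln(0.83) = 0.046582.
d = 0.293134 + 0.046582 = 0.339716.

0.340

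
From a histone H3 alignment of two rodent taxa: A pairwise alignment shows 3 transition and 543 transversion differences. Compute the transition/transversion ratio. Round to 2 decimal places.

0.01

R = 3/543 = 0.005524… ≈ 0.01 (to 2 d.p.).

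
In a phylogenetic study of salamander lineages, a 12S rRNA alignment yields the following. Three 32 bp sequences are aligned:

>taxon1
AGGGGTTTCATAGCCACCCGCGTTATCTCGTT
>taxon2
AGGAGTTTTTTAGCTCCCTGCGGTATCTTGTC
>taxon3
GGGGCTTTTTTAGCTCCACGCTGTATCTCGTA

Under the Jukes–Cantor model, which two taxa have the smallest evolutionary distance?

taxon1–taxon2: 9/32 differ, p = 0.281, d = 0.353.
taxon1–taxon3: 10/32 differ, p = 0.313, d = 0.404.
taxon2–taxon3: 8/32 differ, p = 0.250, d = 0.304.
The smallest distance is between taxon2 and taxon3.

taxon2 and taxon3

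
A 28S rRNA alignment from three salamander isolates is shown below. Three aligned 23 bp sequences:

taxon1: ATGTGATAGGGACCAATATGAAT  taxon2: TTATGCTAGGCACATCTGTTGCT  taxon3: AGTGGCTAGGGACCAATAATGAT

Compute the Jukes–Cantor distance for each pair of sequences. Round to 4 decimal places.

d(taxon1,taxon2) = 0.7614, d(taxon1,taxon3) = 0.3904, d(taxon2,taxon3) = 0.7614

taxon1–taxon2: 11/23 sites differ → p ≈ 0.478261, d = −0.75 ln(1 − 0.637681) = 0.761423 ≈ 0.7614.
taxon1–taxon3: 7/23 sites differ → p ≈ 0.304348, d = −0.75 ln(1 − 0.405797) = 0.390401 ≈ 0.3904.
taxon2–taxon3: 11/23 sites differ → p ≈ 0.478261, d = −0.75 ln(1 − 0.637681) = 0.761423 ≈ 0.7614.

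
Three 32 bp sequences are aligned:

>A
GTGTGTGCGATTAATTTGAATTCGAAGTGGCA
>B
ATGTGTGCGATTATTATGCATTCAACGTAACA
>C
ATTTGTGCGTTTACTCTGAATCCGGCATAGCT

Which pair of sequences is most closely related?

A and B

A–B: 8/32 differ, p = 0.250, d = 0.304.
A–C: 11/32 differ, p = 0.344, d = 0.460.
B–C: 11/32 differ, p = 0.344, d = 0.460.
The smallest distance is between A and B.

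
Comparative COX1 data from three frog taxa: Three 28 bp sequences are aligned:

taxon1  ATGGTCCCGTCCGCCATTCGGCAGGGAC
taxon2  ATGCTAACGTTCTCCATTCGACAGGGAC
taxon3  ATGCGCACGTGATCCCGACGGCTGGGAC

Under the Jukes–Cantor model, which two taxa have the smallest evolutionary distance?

taxon1–taxon2: 6/28 differ, p = 0.214, d = 0.252.
taxon1–taxon3: 10/28 differ, p = 0.357, d = 0.485.
taxon2–taxon3: 9/28 differ, p = 0.321, d = 0.420.
The smallest distance is between taxon1 and taxon2.

taxon1 and taxon2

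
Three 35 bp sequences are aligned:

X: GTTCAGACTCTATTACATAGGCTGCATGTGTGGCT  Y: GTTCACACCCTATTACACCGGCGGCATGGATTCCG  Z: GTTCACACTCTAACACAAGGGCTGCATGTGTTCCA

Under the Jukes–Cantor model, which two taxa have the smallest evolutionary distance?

X and Z

X–Y: 10/35 differ, p = 0.286, d = 0.360.
X–Z: 8/35 differ, p = 0.229, d = 0.273.
Y–Z: 9/35 differ, p = 0.257, d = 0.315.
The smallest distance is between X and Z.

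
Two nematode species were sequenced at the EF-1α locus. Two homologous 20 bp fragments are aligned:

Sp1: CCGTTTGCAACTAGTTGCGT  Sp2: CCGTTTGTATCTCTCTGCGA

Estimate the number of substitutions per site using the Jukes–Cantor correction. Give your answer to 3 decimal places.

0.383

The sequences differ at 6 of 20 sites (8, 10, 13, 14, 15, 20), so p = 6/20 = 0.3.
d = −(3/4) ln(1 − 4p/3) = −0.75 ln(1 − 0.4) = −0.75 ln(0.6)
  = −0.75 × (-0.510826) = 0.383120 substitutions/site.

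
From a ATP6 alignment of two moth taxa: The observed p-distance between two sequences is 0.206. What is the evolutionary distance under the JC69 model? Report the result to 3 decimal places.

d = −(3/4) ln(1 − 4p/3) = −0.75 ln(1 − 0.274667) = −0.75 ln(0.725333)
  = −0.75 × (-0.321124) = 0.240843 substitutions/site.

0.241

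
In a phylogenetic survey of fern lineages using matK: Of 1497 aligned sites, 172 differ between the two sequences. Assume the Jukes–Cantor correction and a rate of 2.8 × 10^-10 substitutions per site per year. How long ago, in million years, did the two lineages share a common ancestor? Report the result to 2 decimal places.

p = 172/1497 ≈ 0.114896.
d = −(3/4) ln(1 − 4p/3) = −0.75 ln(1 − 0.153195) = −0.75 ln(0.846805)
  = −0.75 × (-0.166285) = 0.124714 substitutions/site.
Under a molecular clock d = 2μt, so t = d/(2μ) = 0.124714 / (2 × 2.8 × 10^-10) = 222.70 million years.

222.70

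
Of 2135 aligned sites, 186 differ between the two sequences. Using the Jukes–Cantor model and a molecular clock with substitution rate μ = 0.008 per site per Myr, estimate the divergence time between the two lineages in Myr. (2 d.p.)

5.79

p = 186/2135 ≈ 0.087119.
d = −(3/4) ln(1 − 4p/3) = −0.75 ln(1 − 0.116159) = −0.75 ln(0.883841)
  = −0.75 × (-0.123478) = 0.092609 substitutions/site.
Under a molecular clock d = 2μt, so t = d/(2μ) = 0.092609 / (2 × 0.008) = 5.79 Myr.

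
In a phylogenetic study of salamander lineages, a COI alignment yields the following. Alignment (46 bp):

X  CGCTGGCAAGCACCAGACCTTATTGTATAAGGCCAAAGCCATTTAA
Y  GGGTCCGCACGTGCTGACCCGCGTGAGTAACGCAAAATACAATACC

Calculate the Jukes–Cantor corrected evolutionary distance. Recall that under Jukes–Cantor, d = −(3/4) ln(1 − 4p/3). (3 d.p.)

0.967

The sequences differ at 25 of 46 sites, so p = 25/46 ≈ 0.543478.
d = −(3/4) ln(1 − 4p/3) = −0.75 ln(1 − 0.724637) = −0.75 ln(0.275363)
  = −0.75 × (-1.289665) = 0.967249 substitutions/site.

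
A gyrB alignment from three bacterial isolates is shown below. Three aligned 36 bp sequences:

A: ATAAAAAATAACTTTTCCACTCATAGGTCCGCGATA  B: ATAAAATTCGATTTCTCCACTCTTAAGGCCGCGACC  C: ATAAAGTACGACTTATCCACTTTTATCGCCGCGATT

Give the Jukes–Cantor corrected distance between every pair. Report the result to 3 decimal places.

d(A,B) = 0.392, d(A,C) = 0.392, d(B,C) = 0.304

A–B: 11/36 sites differ → p ≈ 0.305556, d = −0.75 ln(1 − 0.407408) = 0.392437 ≈ 0.392.
A–C: 11/36 sites differ → p ≈ 0.305556, d = −0.75 ln(1 − 0.407408) = 0.392437 ≈ 0.392.
B–C: 9/36 sites differ → p = 0.25, d = −0.75 ln(1 − 0.333333) = 0.304098 ≈ 0.304.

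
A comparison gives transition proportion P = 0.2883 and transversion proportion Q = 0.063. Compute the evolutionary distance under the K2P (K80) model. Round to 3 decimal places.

Under the Kimura two-parameter model, d = −½ ln(1 − 2P − Q) − ¼ ln(1 − 2Q).
1 − 2P − Q = 0.3604, giving −½ ln(0.3604) = 0.510270.
1 − 2Q = 0.874, giving −¼ ln(0.874) = 0.033669.
d = 0.510270 + 0.033669 = 0.543939.

0.544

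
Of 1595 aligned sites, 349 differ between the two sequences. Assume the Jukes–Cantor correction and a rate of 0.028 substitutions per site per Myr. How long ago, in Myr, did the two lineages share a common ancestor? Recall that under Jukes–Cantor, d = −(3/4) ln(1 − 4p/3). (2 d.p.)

p = 349/1595 ≈ 0.218809.
d = −(3/4) ln(1 − 4p/3) = −0.75 ln(1 − 0.291745) = −0.75 ln(0.708255)
  = −0.75 × (-0.344951) = 0.258713 substitutions/site.
Under a molecular clock d = 2μt, so t = d/(2μ) = 0.258713 / (2 × 0.028) = 4.62 Myr.

4.62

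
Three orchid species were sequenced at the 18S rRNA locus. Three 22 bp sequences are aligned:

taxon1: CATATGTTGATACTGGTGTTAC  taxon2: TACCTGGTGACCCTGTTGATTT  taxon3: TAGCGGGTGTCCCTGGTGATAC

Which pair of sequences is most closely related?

taxon2 and taxon3

taxon1–taxon2: 10/22 differ, p = 0.455, d = 0.699.
taxon1–taxon3: 9/22 differ, p = 0.409, d = 0.591.
taxon2–taxon3: 6/22 differ, p = 0.273, d = 0.339.
The smallest distance is between taxon2 and taxon3.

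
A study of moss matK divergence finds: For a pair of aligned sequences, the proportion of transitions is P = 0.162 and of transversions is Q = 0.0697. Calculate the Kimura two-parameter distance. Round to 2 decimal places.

Under the Kimura two-parameter model, d = −½ ln(1 − 2P − Q) − ¼ ln(1 − 2Q).
1 − 2P − Q = 0.6063, giving −½ ln(0.6063) = 0.250190.
1 − 2Q = 0.8606, giving −¼ ln(0.8606) = 0.037531.
d = 0.250190 + 0.037531 = 0.287721.

0.29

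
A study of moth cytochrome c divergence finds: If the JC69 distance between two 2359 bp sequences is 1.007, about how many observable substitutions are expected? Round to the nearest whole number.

Invert JC69: p = (3/4)(1 − e^(−4d/3)) = 0.75 × (1 − e^(-1.342667)) = 0.75 × (1 − 0.261148) = 0.554139.
Expected differing sites = pL ≈ 0.554139 × 2359 = 1307.213901 ≈ 1307.

1307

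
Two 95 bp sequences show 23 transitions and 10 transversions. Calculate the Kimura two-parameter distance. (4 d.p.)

0.5043

P = 23/95 ≈ 0.242105 and Q = 10/95 ≈ 0.105263.
Under the Kimura two-parameter model, d = −½ ln(1 − 2P − Q) − ¼ ln(1 − 2Q).
1 − 2P − Q = 0.410527, giving −½ ln(0.410527) = 0.445157.
1 − 2Q = 0.789474, giving −¼ ln(0.789474) = 0.059097.
d = 0.445157 + 0.059097 = 0.504254.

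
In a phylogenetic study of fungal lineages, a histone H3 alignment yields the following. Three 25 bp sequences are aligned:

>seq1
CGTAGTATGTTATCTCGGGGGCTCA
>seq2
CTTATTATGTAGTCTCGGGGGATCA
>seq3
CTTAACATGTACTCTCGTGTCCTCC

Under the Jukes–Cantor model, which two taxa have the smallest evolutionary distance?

seq1 and seq2

seq1–seq2: 5/25 differ, p = 0.200, d = 0.233.
seq1–seq3: 9/25 differ, p = 0.360, d = 0.490.
seq2–seq3: 8/25 differ, p = 0.320, d = 0.417.
The smallest distance is between seq1 and seq2.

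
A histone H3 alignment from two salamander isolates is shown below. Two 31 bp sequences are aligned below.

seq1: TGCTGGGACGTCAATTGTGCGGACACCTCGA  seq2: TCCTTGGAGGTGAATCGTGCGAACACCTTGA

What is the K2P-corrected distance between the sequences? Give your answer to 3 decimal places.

Of 31 sites, 3 differences are transitions and 4 are transversions, so P = 3/31 ≈ 0.096774 and Q = 4/31 ≈ 0.129032.
Under the Kimura two-parameter model, d = −½ ln(1 − 2P − Q) − ¼ ln(1 − 2Q).
1 − 2P − Q = 0.67742, giving −½ ln(0.67742) = 0.194732.
1 − 2Q = 0.741936, giving −¼ ln(0.741936) = 0.074623.
d = 0.194732 + 0.074623 = 0.269355.

0.269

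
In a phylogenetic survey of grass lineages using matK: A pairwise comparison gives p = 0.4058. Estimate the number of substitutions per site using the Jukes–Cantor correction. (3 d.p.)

0.584

d = −(3/4) ln(1 − 4p/3) = −0.75 ln(1 − 0.541067) = −0.75 ln(0.458933)
  = −0.75 × (-0.778851) = 0.584138 substitutions/site.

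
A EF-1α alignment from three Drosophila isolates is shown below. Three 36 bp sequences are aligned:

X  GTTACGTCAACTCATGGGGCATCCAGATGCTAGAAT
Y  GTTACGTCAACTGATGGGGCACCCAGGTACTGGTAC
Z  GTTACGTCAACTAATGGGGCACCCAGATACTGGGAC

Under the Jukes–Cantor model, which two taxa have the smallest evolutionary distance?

X–Y: 7/36 differ, p = 0.194, d = 0.225.
X–Z: 6/36 differ, p = 0.167, d = 0.188.
Y–Z: 3/36 differ, p = 0.083, d = 0.088.
The smallest distance is between Y and Z.

Y and Z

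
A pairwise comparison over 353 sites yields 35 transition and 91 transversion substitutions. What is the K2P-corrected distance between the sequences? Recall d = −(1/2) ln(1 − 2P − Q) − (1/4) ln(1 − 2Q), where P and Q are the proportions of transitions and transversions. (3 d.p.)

0.486

P = 35/353 ≈ 0.09915 and Q = 91/353 ≈ 0.25779.
Under the Kimura two-parameter model, d = −½ ln(1 − 2P − Q) − ¼ ln(1 − 2Q).
1 − 2P − Q = 0.54391, giving −½ ln(0.54391) = 0.304486.
1 − 2Q = 0.48442, giving −¼ ln(0.48442) = 0.181201.
d = 0.304486 + 0.181201 = 0.485687.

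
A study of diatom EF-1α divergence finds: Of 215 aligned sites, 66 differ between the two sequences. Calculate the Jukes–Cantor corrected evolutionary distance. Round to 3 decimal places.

0.395

p = 66/215 ≈ 0.306977.
d = −(3/4) ln(1 − 4p/3) = −0.75 ln(1 − 0.409303) = −0.75 ln(0.590697)
  = −0.75 × (-0.526452) = 0.394839 substitutions/site.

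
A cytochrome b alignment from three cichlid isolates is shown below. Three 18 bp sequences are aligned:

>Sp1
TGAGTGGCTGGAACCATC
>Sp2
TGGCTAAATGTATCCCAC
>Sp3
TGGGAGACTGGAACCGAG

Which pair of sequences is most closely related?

Sp1 and Sp3

Sp1–Sp2: 9/18 differ, p = 0.500, d = 0.824.
Sp1–Sp3: 6/18 differ, p = 0.333, d = 0.441.
Sp2–Sp3: 8/18 differ, p = 0.444, d = 0.673.
The smallest distance is between Sp1 and Sp3.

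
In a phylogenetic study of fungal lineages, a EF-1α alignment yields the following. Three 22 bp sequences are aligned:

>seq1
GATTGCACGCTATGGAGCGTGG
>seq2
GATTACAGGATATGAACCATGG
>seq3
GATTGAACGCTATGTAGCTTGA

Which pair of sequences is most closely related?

seq1–seq2: 6/22 differ, p = 0.273, d = 0.339.
seq1–seq3: 4/22 differ, p = 0.182, d = 0.208.
seq2–seq3: 8/22 differ, p = 0.364, d = 0.497.
The smallest distance is between seq1 and seq3.

seq1 and seq3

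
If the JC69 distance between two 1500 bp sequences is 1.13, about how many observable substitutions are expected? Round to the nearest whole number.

Invert JC69: p = (3/4)(1 − e^(−4d/3)) = 0.75 × (1 − e^(-1.506667)) = 0.75 × (1 − 0.221647) = 0.583765.
Expected differing sites = pL ≈ 0.583765 × 1500 = 875.6475 ≈ 876.

876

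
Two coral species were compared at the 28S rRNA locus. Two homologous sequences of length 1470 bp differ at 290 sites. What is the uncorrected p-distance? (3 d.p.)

0.197

p = 290/1470 = 0.197278… ≈ 0.197 (to 3 d.p.).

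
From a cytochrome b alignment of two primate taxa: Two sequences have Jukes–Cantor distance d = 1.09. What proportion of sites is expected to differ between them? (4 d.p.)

0.5747

p = (3/4)(1 − e^(−4d/3)) = 0.75 × (1 − e^(-1.453333)) = 0.75 × (1 − 0.233790) = 0.574658.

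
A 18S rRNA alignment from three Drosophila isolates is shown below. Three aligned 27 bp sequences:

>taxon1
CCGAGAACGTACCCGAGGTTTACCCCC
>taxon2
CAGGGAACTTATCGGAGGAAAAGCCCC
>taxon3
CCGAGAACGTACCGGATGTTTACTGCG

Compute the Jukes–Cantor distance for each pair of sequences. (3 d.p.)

d(taxon1,taxon2) = 0.441, d(taxon1,taxon3) = 0.213, d(taxon2,taxon3) = 0.673

taxon1–taxon2: 9/27 sites differ → p ≈ 0.333333, d = −0.75 ln(1 − 0.444444) = 0.440839 ≈ 0.441.
taxon1–taxon3: 5/27 sites differ → p ≈ 0.185185, d = −0.75 ln(1 − 0.246913) = 0.212681 ≈ 0.213.
taxon2–taxon3: 12/27 sites differ → p ≈ 0.444444, d = −0.75 ln(1 − 0.592592) = 0.673455 ≈ 0.673.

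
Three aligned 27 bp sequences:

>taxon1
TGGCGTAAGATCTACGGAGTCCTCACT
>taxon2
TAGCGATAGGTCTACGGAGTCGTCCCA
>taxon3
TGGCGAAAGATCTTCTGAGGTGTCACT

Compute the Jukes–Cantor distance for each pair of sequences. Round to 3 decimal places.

taxon1–taxon2: 7/27 sites differ → p ≈ 0.259259, d = −0.75 ln(1 − 0.345679) = 0.318118 ≈ 0.318.
taxon1–taxon3: 6/27 sites differ → p ≈ 0.222222, d = −0.75 ln(1 − 0.296296) = 0.263548 ≈ 0.264.
taxon2–taxon3: 9/27 sites differ → p ≈ 0.333333, d = −0.75 ln(1 − 0.444444) = 0.440839 ≈ 0.441.

d(taxon1,taxon2) = 0.318, d(taxon1,taxon3) = 0.264, d(taxon2,taxon3) = 0.441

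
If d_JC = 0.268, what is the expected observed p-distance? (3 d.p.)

0.225

p = (3/4)(1 − e^(−4d/3)) = 0.75 × (1 − e^(-0.357333)) = 0.75 × (1 − 0.699540) = 0.225345.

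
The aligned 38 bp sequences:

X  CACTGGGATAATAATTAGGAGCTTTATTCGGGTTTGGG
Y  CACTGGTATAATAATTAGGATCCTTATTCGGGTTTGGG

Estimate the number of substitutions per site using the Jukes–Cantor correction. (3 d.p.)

0.083

The sequences differ at 3 of 38 sites (7, 21, 23), so p = 3/38 ≈ 0.078947.
d = −(3/4) ln(1 − 4p/3) = −0.75 ln(1 − 0.105263) = −0.75 ln(0.894737)
  = −0.75 × (-0.111225) = 0.083419 substitutions/site.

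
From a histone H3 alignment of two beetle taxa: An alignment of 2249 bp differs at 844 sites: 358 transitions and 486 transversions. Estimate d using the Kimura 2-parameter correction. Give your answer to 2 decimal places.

P = 358/2249 ≈ 0.159182 and Q = 486/2249 ≈ 0.216096.
Under the Kimura two-parameter model, d = −½ ln(1 − 2P − Q) − ¼ ln(1 − 2Q).
1 − 2P − Q = 0.46554, giving −½ ln(0.46554) = 0.382279.
1 − 2Q = 0.567808, giving −¼ ln(0.567808) = 0.141493.
d = 0.382279 + 0.141493 = 0.523772.

0.52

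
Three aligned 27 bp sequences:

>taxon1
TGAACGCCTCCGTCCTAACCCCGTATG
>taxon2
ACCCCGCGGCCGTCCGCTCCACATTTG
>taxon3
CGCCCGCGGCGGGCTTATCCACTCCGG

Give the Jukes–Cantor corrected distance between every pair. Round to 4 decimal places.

taxon1–taxon2: 12/27 sites differ → p ≈ 0.444444, d = −0.75 ln(1 − 0.592592) = 0.673455 ≈ 0.6735.
taxon1–taxon3: 14/27 sites differ → p ≈ 0.518519, d = −0.75 ln(1 − 0.691359) = 0.881682 ≈ 0.8817.
taxon2–taxon3: 11/27 sites differ → p ≈ 0.407407, d = −0.75 ln(1 − 0.543209) = 0.587647 ≈ 0.5876.

d(taxon1,taxon2) = 0.6735, d(taxon1,taxon3) = 0.8817, d(taxon2,taxon3) = 0.5876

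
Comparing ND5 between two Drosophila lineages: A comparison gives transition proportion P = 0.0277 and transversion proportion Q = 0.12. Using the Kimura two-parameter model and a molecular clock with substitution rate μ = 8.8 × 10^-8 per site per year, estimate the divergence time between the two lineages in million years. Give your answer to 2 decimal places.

Under the Kimura two-parameter model, d = −½ ln(1 − 2P − Q) − ¼ ln(1 − 2Q).
1 − 2P − Q = 0.8246, giving −½ ln(0.8246) = 0.096428.
1 − 2Q = 0.76, giving −¼ ln(0.76) = 0.068609.
d = 0.096428 + 0.068609 = 0.165037.
Under a molecular clock d = 2μt, so t = d/(2μ) = 0.165037 / (2 × 8.8 × 10^-8) = 0.94 million years.

0.94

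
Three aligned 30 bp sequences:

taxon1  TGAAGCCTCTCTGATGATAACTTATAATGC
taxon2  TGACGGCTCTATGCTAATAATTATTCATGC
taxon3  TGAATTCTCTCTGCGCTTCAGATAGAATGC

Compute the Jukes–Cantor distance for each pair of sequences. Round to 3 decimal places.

d(taxon1,taxon2) = 0.383, d(taxon1,taxon3) = 0.441, d(taxon2,taxon3) = 0.730

taxon1–taxon2: 9/30 sites differ → p = 0.3, d = −0.75 ln(1 − 0.4) = 0.383119 ≈ 0.383.
taxon1–taxon3: 10/30 sites differ → p ≈ 0.333333, d = −0.75 ln(1 − 0.444444) = 0.440839 ≈ 0.441.
taxon2–taxon3: 14/30 sites differ → p ≈ 0.466667, d = −0.75 ln(1 − 0.622223) = 0.730088 ≈ 0.730.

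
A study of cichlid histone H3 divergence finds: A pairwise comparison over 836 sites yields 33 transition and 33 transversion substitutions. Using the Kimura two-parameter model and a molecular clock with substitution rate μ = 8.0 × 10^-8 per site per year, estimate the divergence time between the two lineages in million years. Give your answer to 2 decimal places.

P = 33/836 ≈ 0.039474 and Q = 33/836 ≈ 0.039474.
Under the Kimura two-parameter model, d = −½ ln(1 − 2P − Q) − ¼ ln(1 − 2Q).
1 − 2P − Q = 0.881578, giving −½ ln(0.881578) = 0.063021.
1 − 2Q = 0.921052, giving −¼ ln(0.921052) = 0.020560.
d = 0.063021 + 0.020560 = 0.083581.
Under a molecular clock d = 2μt, so t = d/(2μ) = 0.083581 / (2 × 8.0 × 10^-8) = 0.52 million years.

0.52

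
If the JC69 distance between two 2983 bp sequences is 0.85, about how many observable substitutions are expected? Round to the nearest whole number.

Invert JC69: p = (3/4)(1 − e^(−4d/3)) = 0.75 × (1 − e^(-1.133333)) = 0.75 × (1 − 0.321958) = 0.508532.
Expected differing sites = pL ≈ 0.508532 × 2983 = 1516.950956 ≈ 1517.

1517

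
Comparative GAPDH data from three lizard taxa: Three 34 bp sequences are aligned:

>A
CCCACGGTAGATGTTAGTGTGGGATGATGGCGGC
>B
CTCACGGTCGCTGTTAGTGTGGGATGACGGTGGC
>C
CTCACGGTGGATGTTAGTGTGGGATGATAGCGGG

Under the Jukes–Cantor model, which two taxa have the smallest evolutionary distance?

A and C

A–B: 5/34 differ, p = 0.147, d = 0.164.
A–C: 4/34 differ, p = 0.118, d = 0.128.
B–C: 6/34 differ, p = 0.176, d = 0.201.
The smallest distance is between A and C.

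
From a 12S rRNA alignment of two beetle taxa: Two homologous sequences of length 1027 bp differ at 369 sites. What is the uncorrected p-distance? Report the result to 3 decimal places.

0.359

p = 369/1027 = 0.359298… ≈ 0.359 (to 3 d.p.).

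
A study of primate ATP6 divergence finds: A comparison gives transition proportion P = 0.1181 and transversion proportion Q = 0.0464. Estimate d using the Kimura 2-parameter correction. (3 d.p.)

0.190

Under the Kimura two-parameter model, d = −½ ln(1 − 2P − Q) − ¼ ln(1 − 2Q).
1 − 2P − Q = 0.7174, giving −½ ln(0.7174) = 0.166061.
1 − 2Q = 0.9072, giving −¼ ln(0.9072) = 0.024348.
d = 0.166061 + 0.024348 = 0.190409.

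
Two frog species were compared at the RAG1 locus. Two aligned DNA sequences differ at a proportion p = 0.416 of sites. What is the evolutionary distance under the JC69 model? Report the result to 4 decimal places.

0.6067

d = −(3/4) ln(1 − 4p/3) = −0.75 ln(1 − 0.554667) = −0.75 ln(0.445333)
  = −0.75 × (-0.808933) = 0.606700 substitutions/site.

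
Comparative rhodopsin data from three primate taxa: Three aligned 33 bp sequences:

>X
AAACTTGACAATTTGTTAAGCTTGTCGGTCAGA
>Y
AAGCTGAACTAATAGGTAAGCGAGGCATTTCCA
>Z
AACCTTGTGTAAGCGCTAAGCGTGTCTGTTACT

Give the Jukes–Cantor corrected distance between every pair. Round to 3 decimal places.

X–Y: 15/33 sites differ → p ≈ 0.454545, d = −0.75 ln(1 − 0.60606) = 0.698667 ≈ 0.699.
X–Z: 13/33 sites differ → p ≈ 0.393939, d = −0.75 ln(1 − 0.525252) = 0.558728 ≈ 0.559.
Y–Z: 14/33 sites differ → p ≈ 0.424242, d = −0.75 ln(1 − 0.565656) = 0.625439 ≈ 0.625.

d(X,Y) = 0.699, d(X,Z) = 0.559, d(Y,Z) = 0.625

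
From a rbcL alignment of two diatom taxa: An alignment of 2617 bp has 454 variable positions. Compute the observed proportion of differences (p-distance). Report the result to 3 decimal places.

0.173

p = 454/2617 = 0.173481… ≈ 0.173 (to 3 d.p.).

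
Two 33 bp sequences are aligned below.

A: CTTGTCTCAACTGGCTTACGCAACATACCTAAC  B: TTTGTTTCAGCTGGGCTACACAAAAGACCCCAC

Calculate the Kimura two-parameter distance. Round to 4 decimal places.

Of 33 sites, 6 differences are transitions and 4 are transversions, so P = 6/33 ≈ 0.181818 and Q = 4/33 ≈ 0.121212.
Under the Kimura two-parameter model, d = −½ ln(1 − 2P − Q) − ¼ ln(1 − 2Q).
1 − 2P − Q = 0.515152, giving −½ ln(0.515152) = 0.331647.
1 − 2Q = 0.757576, giving −¼ ln(0.757576) = 0.069408.
d = 0.331647 + 0.069408 = 0.401055.

0.4011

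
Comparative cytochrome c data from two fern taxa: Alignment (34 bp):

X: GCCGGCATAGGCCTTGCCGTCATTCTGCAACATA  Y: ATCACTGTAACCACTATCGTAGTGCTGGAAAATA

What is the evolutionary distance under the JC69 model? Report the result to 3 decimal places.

The sequences differ at 17 of 34 sites, so p = 17/34 = 0.5.
d = −(3/4) ln(1 − 4p/3) = −0.75 ln(1 − 0.666667) = −0.75 ln(0.333333)
  = −0.75 × (-1.098613) = 0.823960 substitutions/site.

0.824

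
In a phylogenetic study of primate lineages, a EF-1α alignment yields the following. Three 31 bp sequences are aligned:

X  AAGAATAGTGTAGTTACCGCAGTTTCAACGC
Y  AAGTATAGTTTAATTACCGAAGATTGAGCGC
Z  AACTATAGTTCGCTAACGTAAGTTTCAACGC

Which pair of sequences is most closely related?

X–Y: 7/31 differ, p = 0.226, d = 0.269.
X–Z: 10/31 differ, p = 0.323, d = 0.422.
Y–Z: 10/31 differ, p = 0.323, d = 0.422.
The smallest distance is between X and Y.

X and Y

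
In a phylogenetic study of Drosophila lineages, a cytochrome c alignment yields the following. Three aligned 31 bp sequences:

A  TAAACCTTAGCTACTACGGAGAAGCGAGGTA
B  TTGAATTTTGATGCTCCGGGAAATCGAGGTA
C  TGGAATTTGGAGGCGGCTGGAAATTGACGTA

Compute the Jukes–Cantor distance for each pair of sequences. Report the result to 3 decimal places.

d(A,B) = 0.481, d(A,C) = 0.874, d(B,C) = 0.316

A–B: 11/31 sites differ → p ≈ 0.354839, d = −0.75 ln(1 − 0.473119) = 0.480585 ≈ 0.481.
A–C: 16/31 sites differ → p ≈ 0.516129, d = −0.75 ln(1 − 0.688172) = 0.873978 ≈ 0.874.
B–C: 8/31 sites differ → p ≈ 0.258065, d = −0.75 ln(1 − 0.344087) = 0.316295 ≈ 0.316.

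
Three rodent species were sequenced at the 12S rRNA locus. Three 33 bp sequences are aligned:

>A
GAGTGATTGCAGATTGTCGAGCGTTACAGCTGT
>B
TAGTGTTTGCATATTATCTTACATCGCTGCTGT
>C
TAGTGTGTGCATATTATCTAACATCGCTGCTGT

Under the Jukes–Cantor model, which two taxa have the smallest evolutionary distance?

A–B: 11/33 differ, p = 0.333, d = 0.441.
A–C: 11/33 differ, p = 0.333, d = 0.441.
B–C: 2/33 differ, p = 0.061, d = 0.063.
The smallest distance is between B and C.

B and C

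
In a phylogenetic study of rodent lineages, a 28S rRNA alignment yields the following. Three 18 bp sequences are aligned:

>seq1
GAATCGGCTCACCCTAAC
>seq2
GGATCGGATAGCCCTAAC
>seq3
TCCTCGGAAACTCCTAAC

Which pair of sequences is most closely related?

seq1 and seq2

seq1–seq2: 4/18 differ, p = 0.222, d = 0.264.
seq1–seq3: 8/18 differ, p = 0.444, d = 0.673.
seq2–seq3: 6/18 differ, p = 0.333, d = 0.441.
The smallest distance is between seq1 and seq2.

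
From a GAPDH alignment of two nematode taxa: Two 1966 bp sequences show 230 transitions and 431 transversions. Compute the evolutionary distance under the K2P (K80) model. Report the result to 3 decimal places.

P = 230/1966 ≈ 0.116989 and Q = 431/1966 ≈ 0.219227.
Under the Kimura two-parameter model, d = −½ ln(1 − 2P − Q) − ¼ ln(1 − 2Q).
1 − 2P − Q = 0.546795, giving −½ ln(0.546795) = 0.301841.
1 − 2Q = 0.561546, giving −¼ ln(0.561546) = 0.144265.
d = 0.301841 + 0.144265 = 0.446106.

0.446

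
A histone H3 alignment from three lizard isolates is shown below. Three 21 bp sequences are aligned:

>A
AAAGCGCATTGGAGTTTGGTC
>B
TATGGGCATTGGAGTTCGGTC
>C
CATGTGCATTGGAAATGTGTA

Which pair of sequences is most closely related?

A–B: 4/21 differ, p = 0.190, d = 0.220.
A–C: 8/21 differ, p = 0.381, d = 0.532.
B–C: 7/21 differ, p = 0.333, d = 0.441.
The smallest distance is between A and B.

A and B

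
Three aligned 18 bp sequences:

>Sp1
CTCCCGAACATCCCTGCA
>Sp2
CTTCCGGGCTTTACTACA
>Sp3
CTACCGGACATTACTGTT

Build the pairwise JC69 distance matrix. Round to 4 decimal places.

Sp1–Sp2: 7/18 sites differ → p ≈ 0.388889, d = −0.75 ln(1 − 0.518519) = 0.548166 ≈ 0.5482.
Sp1–Sp3: 6/18 sites differ → p ≈ 0.333333, d = −0.75 ln(1 − 0.444444) = 0.440839 ≈ 0.4408.
Sp2–Sp3: 6/18 sites differ → p ≈ 0.333333, d = −0.75 ln(1 − 0.444444) = 0.440839 ≈ 0.4408.

d(Sp1,Sp2) = 0.5482, d(Sp1,Sp3) = 0.4408, d(Sp2,Sp3) = 0.4408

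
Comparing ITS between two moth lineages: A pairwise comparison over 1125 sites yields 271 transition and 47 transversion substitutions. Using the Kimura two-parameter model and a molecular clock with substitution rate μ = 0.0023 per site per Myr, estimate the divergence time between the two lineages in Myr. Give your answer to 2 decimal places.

85.33

P = 271/1125 ≈ 0.240889 and Q = 47/1125 ≈ 0.041778.
Under the Kimura two-parameter model, d = −½ ln(1 − 2P − Q) − ¼ ln(1 − 2Q).
1 − 2P − Q = 0.476444, giving −½ ln(0.476444) = 0.370703.
1 − 2Q = 0.916444, giving −¼ ln(0.916444) = 0.021814.
d = 0.370703 + 0.021814 = 0.392517.
Under a molecular clock d = 2μt, so t = d/(2μ) = 0.392517 / (2 × 0.0023) = 85.33 Myr.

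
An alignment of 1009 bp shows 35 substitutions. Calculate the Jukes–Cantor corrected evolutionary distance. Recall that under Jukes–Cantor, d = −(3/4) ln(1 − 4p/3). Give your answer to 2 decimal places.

0.04

p = 35/1009 ≈ 0.034688.
d = −(3/4) ln(1 − 4p/3) = −0.75 ln(1 − 0.046251) = −0.75 ln(0.953749)
  = −0.75 × (-0.047355) = 0.035516 substitutions/site.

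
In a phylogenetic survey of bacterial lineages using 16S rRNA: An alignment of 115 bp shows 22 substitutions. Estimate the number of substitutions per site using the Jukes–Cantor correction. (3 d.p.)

p = 22/115 ≈ 0.191304.
d = −(3/4) ln(1 − 4p/3) = −0.75 ln(1 − 0.255072) = −0.75 ln(0.744928)
  = −0.75 × (-0.294468) = 0.220851 substitutions/site.

0.221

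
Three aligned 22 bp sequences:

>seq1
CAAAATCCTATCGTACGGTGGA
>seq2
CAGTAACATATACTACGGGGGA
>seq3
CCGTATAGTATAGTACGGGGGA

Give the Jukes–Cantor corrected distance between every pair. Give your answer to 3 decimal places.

d(seq1,seq2) = 0.414, d(seq1,seq3) = 0.414, d(seq2,seq3) = 0.271

seq1–seq2: 7/22 sites differ → p ≈ 0.318182, d = −0.75 ln(1 − 0.424243) = 0.414052 ≈ 0.414.
seq1–seq3: 7/22 sites differ → p ≈ 0.318182, d = −0.75 ln(1 − 0.424243) = 0.414052 ≈ 0.414.
seq2–seq3: 5/22 sites differ → p ≈ 0.227273, d = −0.75 ln(1 − 0.303031) = 0.270761 ≈ 0.271.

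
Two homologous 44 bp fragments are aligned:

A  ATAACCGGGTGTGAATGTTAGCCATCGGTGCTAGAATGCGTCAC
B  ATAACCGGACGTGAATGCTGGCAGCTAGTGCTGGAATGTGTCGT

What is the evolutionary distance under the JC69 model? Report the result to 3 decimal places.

0.376

The sequences differ at 13 of 44 sites, so p = 13/44 ≈ 0.295455.
d = −(3/4) ln(1 − 4p/3) = −0.75 ln(1 − 0.39394) = −0.75 ln(0.60606)
  = −0.75 × (-0.500776) = 0.375582 substitutions/site.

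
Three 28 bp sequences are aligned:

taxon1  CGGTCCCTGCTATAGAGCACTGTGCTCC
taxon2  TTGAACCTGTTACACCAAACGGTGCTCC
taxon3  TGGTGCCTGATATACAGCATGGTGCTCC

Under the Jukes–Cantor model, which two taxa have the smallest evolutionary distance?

taxon1 and taxon3

taxon1–taxon2: 11/28 differ, p = 0.393, d = 0.556.
taxon1–taxon3: 6/28 differ, p = 0.214, d = 0.252.
taxon2–taxon3: 9/28 differ, p = 0.321, d = 0.420.
The smallest distance is between taxon1 and taxon3.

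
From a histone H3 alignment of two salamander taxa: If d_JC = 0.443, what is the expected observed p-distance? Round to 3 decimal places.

p = (3/4)(1 − e^(−4d/3)) = 0.75 × (1 − e^(-0.590667)) = 0.75 × (1 − 0.553958) = 0.334532.

0.335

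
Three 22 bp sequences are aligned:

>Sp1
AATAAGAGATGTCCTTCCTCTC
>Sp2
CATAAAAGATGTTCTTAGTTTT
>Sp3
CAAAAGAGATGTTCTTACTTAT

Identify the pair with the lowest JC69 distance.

Sp2 and Sp3

Sp1–Sp2: 7/22 differ, p = 0.318, d = 0.414.
Sp1–Sp3: 7/22 differ, p = 0.318, d = 0.414.
Sp2–Sp3: 4/22 differ, p = 0.182, d = 0.208.
The smallest distance is between Sp2 and Sp3.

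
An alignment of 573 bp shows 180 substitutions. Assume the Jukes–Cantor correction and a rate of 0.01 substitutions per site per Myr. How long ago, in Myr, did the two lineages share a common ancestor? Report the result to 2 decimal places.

p = 180/573 ≈ 0.314136.
d = −(3/4) ln(1 − 4p/3) = −0.75 ln(1 − 0.418848) = −0.75 ln(0.581152)
  = −0.75 × (-0.542743) = 0.407057 substitutions/site.
Under a molecular clock d = 2μt, so t = d/(2μ) = 0.407057 / (2 × 0.01) = 20.35 Myr.

20.35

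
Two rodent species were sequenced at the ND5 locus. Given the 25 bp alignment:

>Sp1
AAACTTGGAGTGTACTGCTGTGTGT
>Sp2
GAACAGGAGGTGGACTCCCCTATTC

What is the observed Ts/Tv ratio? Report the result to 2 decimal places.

1.00

Transitions are A↔G and C↔T; transversions are all other mismatches.
Transitions: 6. Transversions: 6.
R = 6/6 = 1.00.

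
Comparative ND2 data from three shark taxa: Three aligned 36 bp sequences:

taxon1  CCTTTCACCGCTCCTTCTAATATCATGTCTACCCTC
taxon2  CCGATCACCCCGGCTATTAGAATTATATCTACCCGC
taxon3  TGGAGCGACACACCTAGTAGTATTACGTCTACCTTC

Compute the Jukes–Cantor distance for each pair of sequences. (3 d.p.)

taxon1–taxon2: 12/36 sites differ → p ≈ 0.333333, d = −0.75 ln(1 − 0.444444) = 0.440839 ≈ 0.441.
taxon1–taxon3: 15/36 sites differ → p ≈ 0.416667, d = −0.75 ln(1 − 0.555556) = 0.608198 ≈ 0.608.
taxon2–taxon3: 14/36 sites differ → p ≈ 0.388889, d = −0.75 ln(1 − 0.518519) = 0.548166 ≈ 0.548.

d(taxon1,taxon2) = 0.441, d(taxon1,taxon3) = 0.608, d(taxon2,taxon3) = 0.548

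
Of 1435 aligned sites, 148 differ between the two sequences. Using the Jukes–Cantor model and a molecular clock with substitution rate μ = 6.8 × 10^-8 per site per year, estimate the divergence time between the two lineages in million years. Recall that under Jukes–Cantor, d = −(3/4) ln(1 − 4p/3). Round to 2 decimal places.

0.82

p = 148/1435 ≈ 0.103136.
d = −(3/4) ln(1 − 4p/3) = −0.75 ln(1 − 0.137515) = −0.75 ln(0.862485)
  = −0.75 × (-0.147938) = 0.110954 substitutions/site.
Under a molecular clock d = 2μt, so t = d/(2μ) = 0.110954 / (2 × 6.8 × 10^-8) = 0.82 million years.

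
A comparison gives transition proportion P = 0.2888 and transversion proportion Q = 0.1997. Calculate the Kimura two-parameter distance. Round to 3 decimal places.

Under the Kimura two-parameter model, d = −½ ln(1 − 2P − Q) − ¼ ln(1 − 2Q).
1 − 2P − Q = 0.2227, giving −½ ln(0.2227) = 0.750965.
1 − 2Q = 0.6006, giving −¼ ln(0.6006) = 0.127457.
d = 0.750965 + 0.127457 = 0.878422.

0.878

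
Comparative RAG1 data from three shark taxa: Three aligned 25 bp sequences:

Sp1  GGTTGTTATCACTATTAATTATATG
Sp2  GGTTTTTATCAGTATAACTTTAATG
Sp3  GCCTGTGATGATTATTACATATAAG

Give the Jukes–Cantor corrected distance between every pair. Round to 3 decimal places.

Sp1–Sp2: 6/25 sites differ → p = 0.24, d = −0.75 ln(1 − 0.32) = 0.289247 ≈ 0.289.
Sp1–Sp3: 8/25 sites differ → p = 0.32, d = −0.75 ln(1 − 0.426667) = 0.417216 ≈ 0.417.
Sp2–Sp3: 11/25 sites differ → p = 0.44, d = −0.75 ln(1 − 0.586667) = 0.662626 ≈ 0.663.

d(Sp1,Sp2) = 0.289, d(Sp1,Sp3) = 0.417, d(Sp2,Sp3) = 0.663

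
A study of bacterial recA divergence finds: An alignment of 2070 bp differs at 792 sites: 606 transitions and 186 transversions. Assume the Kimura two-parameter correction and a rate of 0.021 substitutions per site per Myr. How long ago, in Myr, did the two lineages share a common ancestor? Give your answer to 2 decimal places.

P = 606/2070 ≈ 0.292754 and Q = 186/2070 ≈ 0.089855.
Under the Kimura two-parameter model, d = −½ ln(1 − 2P − Q) − ¼ ln(1 − 2Q).
1 − 2P − Q = 0.324637, giving −½ ln(0.324637) = 0.562524.
1 − 2Q = 0.82029, giving −¼ ln(0.82029) = 0.049524.
d = 0.562524 + 0.049524 = 0.612048.
Under a molecular clock d = 2μt, so t = d/(2μ) = 0.612048 / (2 × 0.021) = 14.57 Myr.

14.57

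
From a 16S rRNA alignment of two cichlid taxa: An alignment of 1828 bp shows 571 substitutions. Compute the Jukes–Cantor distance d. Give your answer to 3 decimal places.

p = 571/1828 ≈ 0.312363.
d = −(3/4) ln(1 − 4p/3) = −0.75 ln(1 − 0.416484) = −0.75 ln(0.583516)
  = −0.75 × (-0.538683) = 0.404012 substitutions/site.

0.404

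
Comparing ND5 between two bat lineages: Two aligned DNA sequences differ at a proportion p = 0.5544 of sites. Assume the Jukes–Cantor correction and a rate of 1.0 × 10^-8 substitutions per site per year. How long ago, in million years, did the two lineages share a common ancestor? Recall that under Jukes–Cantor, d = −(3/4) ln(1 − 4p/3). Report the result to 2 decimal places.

d = −(3/4) ln(1 − 4p/3) = −0.75 ln(1 − 0.7392) = −0.75 ln(0.2608)
  = −0.75 × (-1.344001) = 1.008001 substitutions/site.
Under a molecular clock d = 2μt, so t = d/(2μ) = 1.008001 / (2 × 1.0 × 10^-8) = 50.40 million years.

50.40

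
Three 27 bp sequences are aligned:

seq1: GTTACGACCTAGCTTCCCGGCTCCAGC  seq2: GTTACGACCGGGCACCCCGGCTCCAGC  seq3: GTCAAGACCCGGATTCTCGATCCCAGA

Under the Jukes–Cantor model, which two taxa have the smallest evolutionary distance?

seq1 and seq2

seq1–seq2: 4/27 differ, p = 0.148, d = 0.165.
seq1–seq3: 10/27 differ, p = 0.370, d = 0.511.
seq2–seq3: 11/27 differ, p = 0.407, d = 0.588.
The smallest distance is between seq1 and seq2.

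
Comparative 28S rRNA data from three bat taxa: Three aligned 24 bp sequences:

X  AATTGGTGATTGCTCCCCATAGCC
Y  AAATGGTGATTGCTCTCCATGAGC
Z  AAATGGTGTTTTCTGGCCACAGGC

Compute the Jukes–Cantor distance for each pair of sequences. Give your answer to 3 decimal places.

d(X,Y) = 0.244, d(X,Z) = 0.369, d(Y,Z) = 0.369

X–Y: 5/24 sites differ → p ≈ 0.208333, d = −0.75 ln(1 − 0.277777) = 0.244066 ≈ 0.244.
X–Z: 7/24 sites differ → p ≈ 0.291667, d = −0.75 ln(1 − 0.388889) = 0.369358 ≈ 0.369.
Y–Z: 7/24 sites differ → p ≈ 0.291667, d = −0.75 ln(1 − 0.388889) = 0.369358 ≈ 0.369.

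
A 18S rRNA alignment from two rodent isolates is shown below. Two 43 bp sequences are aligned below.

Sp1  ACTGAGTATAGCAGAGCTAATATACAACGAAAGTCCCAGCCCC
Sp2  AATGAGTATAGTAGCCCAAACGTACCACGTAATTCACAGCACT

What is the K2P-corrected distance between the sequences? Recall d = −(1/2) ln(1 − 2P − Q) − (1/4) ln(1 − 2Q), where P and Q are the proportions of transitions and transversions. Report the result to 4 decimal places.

0.3871

Of 43 sites, 4 differences are transitions and 9 are transversions, so P = 4/43 ≈ 0.093023 and Q = 9/43 ≈ 0.209302.
Under the Kimura two-parameter model, d = −½ ln(1 − 2P − Q) − ¼ ln(1 − 2Q).
1 − 2P − Q = 0.604652, giving −½ ln(0.604652) = 0.251551.
1 − 2Q = 0.581396, giving −¼ ln(0.581396) = 0.135581.
d = 0.251551 + 0.135581 = 0.387132.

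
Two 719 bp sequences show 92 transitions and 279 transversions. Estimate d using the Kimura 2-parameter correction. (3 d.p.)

0.890

P = 92/719 ≈ 0.127955 and Q = 279/719 ≈ 0.388039.
Under the Kimura two-parameter model, d = −½ ln(1 − 2P − Q) − ¼ ln(1 − 2Q).
1 − 2P − Q = 0.356051, giving −½ ln(0.356051) = 0.516341.
1 − 2Q = 0.223922, giving −¼ ln(0.223922) = 0.374114.
d = 0.516341 + 0.374114 = 0.890455.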